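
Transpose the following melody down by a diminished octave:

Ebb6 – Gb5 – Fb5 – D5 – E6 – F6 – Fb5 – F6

Eb5 G4 F4 D#4 E#5 F#5 F4 F#5

A diminished octave down from Ebb6 gives Eb5.
Gb5 down a diminished octave is G4.
A diminished octave down from Fb5 gives F4.
D5 down a diminished octave is D#4.
E6: an octave down reaches E, and 11 semitones makes it E#5.
F6: an octave down reaches F, and 11 semitones makes it F#5.
A diminished octave down from Fb5 gives F4.
A diminished octave down from F6 gives F#5.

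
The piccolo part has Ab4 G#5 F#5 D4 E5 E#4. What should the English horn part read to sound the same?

Eb6 D#7 C#7 A5 B6 B#5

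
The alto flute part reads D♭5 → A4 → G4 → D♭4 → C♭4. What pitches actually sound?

Ab4 E4 D4 Ab3 Gb3

The alto flute sounds a perfect fourth below written, so transpose each written note down a perfect fourth.
Db5 -> Ab4
A4 -> E4
G4 -> D4
Db4 -> Ab3
Cb4 -> Gb3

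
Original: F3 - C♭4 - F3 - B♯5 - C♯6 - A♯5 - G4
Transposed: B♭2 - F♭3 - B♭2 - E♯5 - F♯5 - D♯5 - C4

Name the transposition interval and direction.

From F3 to Bb2 is 5 letter names — a fifth of some quality.
Bb2 to F3 is 7 semitones, which makes it a perfect fifth; the second version is lower, so the direction is down.
Checking another pair — G4 → C4 — gives the same interval.

down a perfect fifth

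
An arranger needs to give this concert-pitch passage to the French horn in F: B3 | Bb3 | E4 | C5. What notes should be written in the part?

Written C4 sounds as F3 on the French horn in F, so concert pitches are written a perfect fifth up.
B3 becomes F#4
Bb3 becomes F4
E4 becomes B4
C5 becomes G5

F#4 F4 B4 G5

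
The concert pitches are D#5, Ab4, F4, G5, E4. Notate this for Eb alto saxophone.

B#5 F5 D5 E6 C#5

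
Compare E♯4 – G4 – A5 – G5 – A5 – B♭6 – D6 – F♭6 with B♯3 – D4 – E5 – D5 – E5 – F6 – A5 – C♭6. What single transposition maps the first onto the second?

Take the first pair: E#4 → B#3. E to B spans 4 letter names, so the interval is some kind of fourth.
B#3 to E#4 is 5 semitones, which makes it a perfect fourth; the second version is lower, so the direction is down.
Checking another pair — Fb6 → Cb6 — gives the same interval.

down a perfect fourth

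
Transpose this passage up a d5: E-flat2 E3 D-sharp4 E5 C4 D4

Bbb2 Bb3 A4 Bb5 Gb4 Ab4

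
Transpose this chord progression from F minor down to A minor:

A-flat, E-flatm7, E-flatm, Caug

F minor down to A minor is a minor sixth; each chord root moves by that interval while the quality stays the same.
A-flat: root A-flat down a minor sixth → C, giving C.
E-flatm7: root E-flat down a minor sixth → G, giving Gm7.
E-flatm: root E-flat down a minor sixth → G, giving Gm.
Caug: root C down a minor sixth → E, giving Eaug.

C Gm7 Gm Eaug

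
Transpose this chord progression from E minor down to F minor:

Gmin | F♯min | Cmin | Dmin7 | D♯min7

E minor down to F minor is a major seventh; each chord root moves by that interval while the quality stays the same.
Gmin: root G down a major seventh → Ab, giving Abmin.
F♯min: root F♯ down a major seventh → G, giving Gmin.
Cmin: root C down a major seventh → Db, giving Dbmin.
Dmin7: root D down a major seventh → Eb, giving Ebmin7.
D♯min7: root D♯ down a major seventh → E, giving Emin7.

Abmin Gmin Dbmin Ebmin7 Emin7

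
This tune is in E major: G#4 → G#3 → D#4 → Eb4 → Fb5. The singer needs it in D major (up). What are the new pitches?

F#5 F#4 C#5 Db5 Ebb6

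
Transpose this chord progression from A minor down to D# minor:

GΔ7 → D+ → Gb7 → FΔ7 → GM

A minor down to D# minor is a diminished fifth; each chord root moves by that interval while the quality stays the same.
GΔ7: root G down a diminished fifth → C#, giving C#Δ7.
D+: root D down a diminished fifth → G#, giving G#+.
Gb7: root Gb down a diminished fifth → C, giving C7.
FΔ7: root F down a diminished fifth → B, giving BΔ7.
GM: root G down a diminished fifth → C#, giving C#M.

C#Δ7 G#+ C7 BΔ7 C#M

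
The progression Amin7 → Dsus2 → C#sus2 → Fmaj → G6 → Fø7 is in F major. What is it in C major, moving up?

Emin7 Asus2 G#sus2 Cmaj D6 Cø7

F major up to C major is a perfect fifth; each chord root moves by that interval while the quality stays the same.
Amin7: root A up a perfect fifth → E, giving Emin7.
Dsus2: root D up a perfect fifth → A, giving Asus2.
C#sus2: root C# up a perfect fifth → G#, giving G#sus2.
Fmaj: root F up a perfect fifth → C, giving Cmaj.
G6: root G up a perfect fifth → D, giving D6.
Fø7: root F up a perfect fifth → C, giving Cø7.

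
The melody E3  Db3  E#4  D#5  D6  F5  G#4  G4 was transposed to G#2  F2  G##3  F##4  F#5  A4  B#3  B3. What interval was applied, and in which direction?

down a minor sixth

From E3 to G#2 is 6 letter names — a sixth of some quality.
G#2 to E3 is 8 semitones, which makes it a minor sixth; the second version is lower, so the direction is down.
Checking another pair — G4 → B3 — gives the same interval.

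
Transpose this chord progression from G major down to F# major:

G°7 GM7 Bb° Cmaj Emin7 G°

G major down to F# major is a minor second; each chord root moves by that interval while the quality stays the same.
G°7: root G down a minor second → F#, giving F#°7.
GM7: root G down a minor second → F#, giving F#M7.
Bb°: root Bb down a minor second → A, giving A°.
Cmaj: root C down a minor second → B, giving Bmaj.
Emin7: root E down a minor second → D#, giving D#min7.
G°: root G down a minor second → F#, giving F#°.

F#°7 F#M7 A° Bmaj D#min7 F#°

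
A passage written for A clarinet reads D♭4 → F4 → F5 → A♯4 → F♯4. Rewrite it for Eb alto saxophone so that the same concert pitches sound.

First find concert pitch: the A clarinet sounds a minor third below written, so D♭4 F4 F5 A♯4 F♯4 sounds Bb3 D4 D5 F##4 D#4.
Then write for Eb alto saxophone: it sounds a major sixth below written, so the part must be a major sixth above concert.
Bb3 → G4
D4 → B4
D5 → B5
F##4 → D##5
D#4 → B#4

G4 B4 B5 D##5 B#4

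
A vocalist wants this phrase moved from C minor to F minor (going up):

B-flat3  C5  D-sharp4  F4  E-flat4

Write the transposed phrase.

Eb4 F5 G#4 Bb4 Ab4

From C up to F is a perfect fourth; apply that to each pitch.
Bb3 -> Eb4
C5 -> F5
D#4 -> G#4
F4 -> Bb4
Eb4 -> Ab4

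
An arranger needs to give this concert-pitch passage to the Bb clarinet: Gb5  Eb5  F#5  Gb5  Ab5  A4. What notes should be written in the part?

Ab5 F5 G#5 Ab5 Bb5 B4

The Bb clarinet sounds a major second below written, so the written part must be a major second above concert — transpose each note up.
Gb5 → Ab5
Eb5 → F5
F#5 → G#5
Gb5 → Ab5
Ab5 → Bb5
A4 → B4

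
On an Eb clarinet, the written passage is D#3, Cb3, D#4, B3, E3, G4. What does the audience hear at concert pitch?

F#3 Ebb3 F#4 D4 G3 Bb4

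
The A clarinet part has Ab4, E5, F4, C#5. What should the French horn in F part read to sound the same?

C5 G#5 A4 E#5

First find concert pitch: the A clarinet sounds a minor third below written, so Ab4 E5 F4 C#5 sounds F4 C#5 D4 A#4.
Then write for French horn in F: it sounds a perfect fifth below written, so the part must be a perfect fifth above concert.
F4 → C5
C#5 → G#5
D4 → A4
A#4 → E#5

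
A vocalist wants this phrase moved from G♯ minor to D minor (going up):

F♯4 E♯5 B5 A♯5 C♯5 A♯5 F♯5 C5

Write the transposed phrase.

C5 B5 F6 E6 G5 E6 C6 Gb5

G♯ minor to D minor up is a diminished fifth, so every note moves up by that interval.
F#4 gives C5
E#5 gives B5
B5 gives F6
A#5 gives E6
C#5 gives G5
A#5 gives E6
F#5 gives C6
C5 gives Gb5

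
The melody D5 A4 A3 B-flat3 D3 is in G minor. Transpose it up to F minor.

C6 G5 G4 Ab4 C4

From G up to F is a minor seventh; apply that to each pitch.
D5 becomes C6
A4 becomes G5
A3 becomes G4
Bb3 becomes Ab4
D3 becomes C4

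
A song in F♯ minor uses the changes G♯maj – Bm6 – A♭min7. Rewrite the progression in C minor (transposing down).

Dmaj Fm6 Ebbmin7

F♯ minor down to C minor is an augmented fourth; each chord root moves by that interval while the quality stays the same.
G♯maj: root G♯ down an augmented fourth → D, giving Dmaj.
Bm6: root B down an augmented fourth → F, giving Fm6.
A♭min7: root A♭ down an augmented fourth → Ebb, giving Ebbmin7.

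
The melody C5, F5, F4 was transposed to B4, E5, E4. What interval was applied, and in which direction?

down a minor second

From C5 to B4 is 2 letter names — a second of some quality.
B4 to C5 is 1 semitone, which makes it a minor second; the second version is lower, so the direction is down.
Checking another pair — F4 → E4 — gives the same interval.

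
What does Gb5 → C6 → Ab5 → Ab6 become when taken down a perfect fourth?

Gb5 to Db5
C6 to G5
Ab5 to Eb5
Ab6 to Eb6

Db5 G5 Eb5 Eb6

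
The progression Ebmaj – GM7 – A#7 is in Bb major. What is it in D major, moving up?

Gmaj BM7 C##7

Bb major up to D major is a major third; each chord root moves by that interval while the quality stays the same.
Ebmaj: root Eb up a major third → G, giving Gmaj.
GM7: root G up a major third → B, giving BM7.
A#7: root A# up a major third → C##, giving C##7.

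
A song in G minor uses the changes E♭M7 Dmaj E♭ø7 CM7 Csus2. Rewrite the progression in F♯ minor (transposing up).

G minor up to F♯ minor is a major seventh; each chord root moves by that interval while the quality stays the same.
E♭M7: root E♭ up a major seventh → D, giving DM7.
Dmaj: root D up a major seventh → C#, giving C#maj.
E♭ø7: root E♭ up a major seventh → D, giving Dø7.
CM7: root C up a major seventh → B, giving BM7.
Csus2: root C up a major seventh → B, giving Bsus2.

DM7 C#maj Dø7 BM7 Bsus2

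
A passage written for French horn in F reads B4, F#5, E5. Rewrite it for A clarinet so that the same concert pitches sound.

First find concert pitch: the French horn in F sounds a perfect fifth below written, so B4 F#5 E5 sounds E4 B4 A4.
Then write for A clarinet: it sounds a minor third below written, so the part must be a minor third above concert.
E4 → G4
B4 → D5
A4 → C5

G4 D5 C5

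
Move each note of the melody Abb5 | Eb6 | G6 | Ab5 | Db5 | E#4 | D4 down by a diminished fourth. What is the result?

Abb5 becomes Eb5
Eb6 becomes B5
G6 becomes D#6
Ab5 becomes E5
Db5 becomes A4
E#4 becomes B##3
D4 becomes A#3

Eb5 B5 D#6 E5 A4 B##3 A#3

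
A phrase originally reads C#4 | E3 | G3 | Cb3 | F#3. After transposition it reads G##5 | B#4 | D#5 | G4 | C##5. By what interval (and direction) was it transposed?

Take the first pair: C#4 → G##5. C to G spans 12 letter names, so the interval is some kind of twelfth.
C#4 to G##5 is 20 semitones, which makes it an augmented twelfth; the second version is higher, so the direction is up.
Checking another pair — F#3 → C##5 — gives the same interval.

up an augmented twelfth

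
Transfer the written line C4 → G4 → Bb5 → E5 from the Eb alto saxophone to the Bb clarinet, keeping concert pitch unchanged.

First find concert pitch: the Eb alto saxophone sounds a major sixth below written, so C4 G4 Bb5 E5 sounds Eb3 Bb3 Db5 G4.
Then write for Bb clarinet: it sounds a major second below written, so the part must be a major second above concert.
Eb3 → F3
Bb3 → C4
Db5 → Eb5
G4 → A4

F3 C4 Eb5 A4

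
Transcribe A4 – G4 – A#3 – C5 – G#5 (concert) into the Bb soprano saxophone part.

B4 A4 B#3 D5 A#5

The Bb soprano saxophone sounds a major second below written, so the written part must be a major second above concert — transpose each note up.
A4 -> B4
G4 -> A4
A#3 -> B#3
C5 -> D5
G#5 -> A#5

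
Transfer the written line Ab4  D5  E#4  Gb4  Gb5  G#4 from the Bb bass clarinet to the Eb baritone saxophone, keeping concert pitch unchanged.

First find concert pitch: the Bb bass clarinet sounds a major ninth below written, so Ab4 D5 E#4 Gb4 Gb5 G#4 sounds Gb3 C4 D#3 Fb3 Fb4 F#3.
Then write for Eb baritone saxophone: it sounds a major thirteenth below written, so the part must be a major thirteenth above concert.
Gb3 → Eb5
C4 → A5
D#3 → B#4
Fb3 → Db5
Fb4 → Db6
F#3 → D#5

Eb5 A5 B#4 Db5 Db6 D#5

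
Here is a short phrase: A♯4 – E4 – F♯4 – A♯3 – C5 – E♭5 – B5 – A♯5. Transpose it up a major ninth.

B#5 F#5 G#5 B#4 D6 F6 C#7 B#6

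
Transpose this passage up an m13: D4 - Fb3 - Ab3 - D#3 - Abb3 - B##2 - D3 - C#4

D4 -> Bb5
Fb3 -> Dbb5
Ab3 -> Fb5
D#3 -> B4
Abb3 -> Fbb5
B##2 -> G##4
D3 -> Bb4
C#4 -> A5

Bb5 Dbb5 Fb5 B4 Fbb5 G##4 Bb4 A5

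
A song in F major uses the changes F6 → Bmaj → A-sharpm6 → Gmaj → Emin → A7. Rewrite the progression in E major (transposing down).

E6 A#maj G##m6 F#maj D#min G#7

F major down to E major is a minor second; each chord root moves by that interval while the quality stays the same.
F6: root F down a minor second → E, giving E6.
Bmaj: root B down a minor second → A#, giving A#maj.
A-sharpm6: root A-sharp down a minor second → G##, giving G##m6.
Gmaj: root G down a minor second → F#, giving F#maj.
Emin: root E down a minor second → D#, giving D#min.
A7: root A down a minor second → G#, giving G#7.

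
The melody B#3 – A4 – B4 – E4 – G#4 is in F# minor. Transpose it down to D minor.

G#3 F4 G4 C4 E4

F# minor to D minor down is a major third, so every note moves down by that interval.
B#3 -> G#3
A4 -> F4
B4 -> G4
E4 -> C4
G#4 -> E4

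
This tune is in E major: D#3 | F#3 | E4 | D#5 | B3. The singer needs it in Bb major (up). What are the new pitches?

A3 C4 Bb4 A5 F4

From E up to Bb is a diminished fifth; apply that to each pitch.
D#3 becomes A3
F#3 becomes C4
E4 becomes Bb4
D#5 becomes A5
B3 becomes F4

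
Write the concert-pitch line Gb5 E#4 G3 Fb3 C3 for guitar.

The guitar sounds a perfect octave below written, so the written part must be a perfect octave above concert — transpose each note up.
Gb5 becomes Gb6
E#4 becomes E#5
G3 becomes G4
Fb3 becomes Fb4
C3 becomes C4

Gb6 E#5 G4 Fb4 C4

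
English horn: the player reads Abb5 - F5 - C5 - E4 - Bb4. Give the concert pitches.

Dbb5 Bb4 F4 A3 Eb4

Written C4 on the English horn sounds as F3, a perfect fifth lower; apply that shift to every note.
Abb5 → Dbb5
F5 → Bb4
C5 → F4
E4 → A3
Bb4 → Eb4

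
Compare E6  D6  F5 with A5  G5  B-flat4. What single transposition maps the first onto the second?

down a perfect fifth

Take the first pair: E6 → A5. E to A spans 5 letter names, so the interval is some kind of fifth.
A5 to E6 is 7 semitones, which makes it a perfect fifth; the second version is lower, so the direction is down.
Checking another pair — F5 → Bb4 — gives the same interval.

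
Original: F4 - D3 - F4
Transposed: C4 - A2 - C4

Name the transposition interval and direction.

From F4 to C4 is 4 letter names — a fourth of some quality.
C4 to F4 is 5 semitones, which makes it a perfect fourth; the second version is lower, so the direction is down.
Checking another pair — F4 → C4 — gives the same interval.

down a perfect fourth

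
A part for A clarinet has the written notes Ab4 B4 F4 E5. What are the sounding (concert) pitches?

F4 G#4 D4 C#5

Written C4 on the A clarinet sounds as A3, a minor third lower; apply that shift to every note.
Ab4 gives F4
B4 gives G#4
F4 gives D4
E5 gives C#5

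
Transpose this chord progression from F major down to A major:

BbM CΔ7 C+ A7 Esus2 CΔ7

DM EΔ7 E+ C#7 G#sus2 EΔ7

F major down to A major is a minor sixth; each chord root moves by that interval while the quality stays the same.
BbM: root Bb down a minor sixth → D, giving DM.
CΔ7: root C down a minor sixth → E, giving EΔ7.
C+: root C down a minor sixth → E, giving E+.
A7: root A down a minor sixth → C#, giving C#7.
Esus2: root E down a minor sixth → G#, giving G#sus2.
CΔ7: root C down a minor sixth → E, giving EΔ7.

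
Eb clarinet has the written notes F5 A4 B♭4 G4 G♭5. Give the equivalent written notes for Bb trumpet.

First find concert pitch: the Eb clarinet sounds a minor third above written, so F5 A4 B♭4 G4 G♭5 sounds Ab5 C5 Db5 Bb4 Bbb5.
Then write for Bb trumpet: it sounds a major second below written, so the part must be a major second above concert.
Ab5 → Bb5
C5 → D5
Db5 → Eb5
Bb4 → C5
Bbb5 → Cb6

Bb5 D5 Eb5 C5 Cb6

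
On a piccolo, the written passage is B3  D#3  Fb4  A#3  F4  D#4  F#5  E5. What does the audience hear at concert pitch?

B4 D#4 Fb5 A#4 F5 D#5 F#6 E6

Written C4 on the piccolo sounds as C5, a perfect octave higher; apply that shift to every note.
B3 → B4
D#3 → D#4
Fb4 → Fb5
A#3 → A#4
F4 → F5
D#4 → D#5
F#5 → F#6
E5 → E6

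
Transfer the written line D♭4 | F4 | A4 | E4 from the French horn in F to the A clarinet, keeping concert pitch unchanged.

Bbb3 Db4 F4 C4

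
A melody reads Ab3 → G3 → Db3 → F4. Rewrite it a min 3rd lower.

Ab3: a third down reaches F, and 3 semitones makes it F3.
A minor third down from G3 gives E3.
Db3 down a minor third is Bb2.
A minor third down from F4 gives D4.

F3 E3 Bb2 D4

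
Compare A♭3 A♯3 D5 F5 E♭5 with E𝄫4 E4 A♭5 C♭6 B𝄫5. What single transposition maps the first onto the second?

up a diminished fifth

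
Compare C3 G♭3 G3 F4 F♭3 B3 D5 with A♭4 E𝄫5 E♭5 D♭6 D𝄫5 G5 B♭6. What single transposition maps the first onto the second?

up a minor thirteenth

Take the first pair: C3 → Ab4. C to A spans 13 letter names, so the interval is some kind of thirteenth.
C3 to Ab4 is 20 semitones, which makes it a minor thirteenth; the second version is higher, so the direction is up.
Checking another pair — D5 → Bb6 — gives the same interval.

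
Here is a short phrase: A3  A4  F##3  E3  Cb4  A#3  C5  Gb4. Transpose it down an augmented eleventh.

Eb2 Eb3 C#2 Bb1 Gbb2 E2 Gb3 Dbb3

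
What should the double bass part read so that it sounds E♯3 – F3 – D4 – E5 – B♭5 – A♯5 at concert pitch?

E#4 F4 D5 E6 Bb6 A#6

The double bass sounds a perfect octave below written, so the written part must be a perfect octave above concert — transpose each note up.
E#3 to E#4
F3 to F4
D4 to D5
E5 to E6
Bb5 to Bb6
A#5 to A#6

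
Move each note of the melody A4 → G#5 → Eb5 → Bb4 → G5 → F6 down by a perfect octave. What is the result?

A3 G#4 Eb4 Bb3 G4 F5

A4 becomes A3
G#5 becomes G#4
Eb5 becomes Eb4
Bb4 becomes Bb3
G5 becomes G4
F6 becomes F5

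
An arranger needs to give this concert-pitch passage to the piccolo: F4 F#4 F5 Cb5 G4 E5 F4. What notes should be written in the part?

The piccolo sounds a perfect octave above written, so the written part must be a perfect octave below concert — transpose each note down.
F4 → F3
F#4 → F#3
F5 → F4
Cb5 → Cb4
G4 → G3
E5 → E4
F4 → F3

F3 F#3 F4 Cb4 G3 E4 F3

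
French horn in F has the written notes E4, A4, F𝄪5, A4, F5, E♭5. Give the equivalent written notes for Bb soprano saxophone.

First find concert pitch: the French horn in F sounds a perfect fifth below written, so E4 A4 F𝄪5 A4 F5 E♭5 sounds A3 D4 B#4 D4 Bb4 Ab4.
Then write for Bb soprano saxophone: it sounds a major second below written, so the part must be a major second above concert.
A3 → B3
D4 → E4
B#4 → C##5
D4 → E4
Bb4 → C5
Ab4 → Bb4

B3 E4 C##5 E4 C5 Bb4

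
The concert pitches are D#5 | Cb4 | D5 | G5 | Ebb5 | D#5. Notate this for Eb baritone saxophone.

Written C4 sounds as Eb2 on the Eb baritone saxophone, so concert pitches are written a major thirteenth up.
D#5 to B#6
Cb4 to Ab5
D5 to B6
G5 to E7
Ebb5 to Cb7
D#5 to B#6

B#6 Ab5 B6 E7 Cb7 B#6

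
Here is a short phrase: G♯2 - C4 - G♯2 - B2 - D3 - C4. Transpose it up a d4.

C3 Fb4 C3 Eb3 Gb3 Fb4

A diminished fourth up from G#2 gives C3.
C4 up a diminished fourth is Fb4.
G#2 up a diminished fourth is C3.
A diminished fourth up from B2 gives Eb3.
A diminished fourth up from D3 gives Gb3.
A diminished fourth up from C4 gives Fb4.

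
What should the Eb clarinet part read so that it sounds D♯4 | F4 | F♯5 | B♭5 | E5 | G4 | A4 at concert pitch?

B#3 D4 D#5 G5 C#5 E4 F#4

The Eb clarinet sounds a minor third above written, so the written part must be a minor third below concert — transpose each note down.
D#4 -> B#3
F4 -> D4
F#5 -> D#5
Bb5 -> G5
E5 -> C#5
G4 -> E4
A4 -> F#4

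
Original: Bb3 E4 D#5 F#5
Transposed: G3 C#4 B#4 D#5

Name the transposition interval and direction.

down a minor third

Take the first pair: Bb3 → G3. B to G spans 3 letter names, so the interval is some kind of third.
G3 to Bb3 is 3 semitones, which makes it a minor third; the second version is lower, so the direction is down.
Checking another pair — F#5 → D#5 — gives the same interval.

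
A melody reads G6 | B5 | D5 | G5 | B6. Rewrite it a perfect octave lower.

G6: an octave down reaches G, and 12 semitones makes it G5.
B5: an octave down reaches B, and 12 semitones makes it B4.
A perfect octave down from D5 gives D4.
G5 down a perfect octave is G4.
B6 down a perfect octave is B5.

G5 B4 D4 G4 B5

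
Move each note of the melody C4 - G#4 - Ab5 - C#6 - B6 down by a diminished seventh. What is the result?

D#3 A##3 B4 D##5 C##6

C4 to D#3
G#4 to A##3
Ab5 to B4
C#6 to D##5
B6 to C##6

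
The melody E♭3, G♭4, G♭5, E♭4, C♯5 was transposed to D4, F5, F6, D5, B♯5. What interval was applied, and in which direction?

From Eb3 to D4 is 7 letter names — a seventh of some quality.
Eb3 to D4 is 11 semitones, which makes it a major seventh; the second version is higher, so the direction is up.
Checking another pair — C#5 → B#5 — gives the same interval.

up a major seventh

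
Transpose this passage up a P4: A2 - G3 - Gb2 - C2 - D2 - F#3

D3 C4 Cb3 F2 G2 B3

A2: a fourth up reaches D, and 5 semitones makes it D3.
G3: a fourth up reaches C, and 5 semitones makes it C4.
A perfect fourth up from Gb2 gives Cb3.
C2 up a perfect fourth is F2.
D2: a fourth up reaches G, and 5 semitones makes it G2.
F#3 up a perfect fourth is B3.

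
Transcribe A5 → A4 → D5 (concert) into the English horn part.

E6 E5 A5

The English horn sounds a perfect fifth below written, so the written part must be a perfect fifth above concert — transpose each note up.
A5 to E6
A4 to E5
D5 to A5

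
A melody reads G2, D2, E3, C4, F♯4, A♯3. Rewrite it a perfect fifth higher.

D3 A2 B3 G4 C#5 E#4

G2 becomes D3
D2 becomes A2
E3 becomes B3
C4 becomes G4
F#4 becomes C#5
A#3 becomes E#4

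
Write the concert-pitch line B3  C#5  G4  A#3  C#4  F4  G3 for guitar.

B4 C#6 G5 A#4 C#5 F5 G4

Written C4 sounds as C3 on the guitar, so concert pitches are written a perfect octave up.
B3 becomes B4
C#5 becomes C#6
G4 becomes G5
A#3 becomes A#4
C#4 becomes C#5
F4 becomes F5
G3 becomes G4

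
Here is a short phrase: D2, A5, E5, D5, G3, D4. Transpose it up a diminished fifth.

D2 gives Ab2
A5 gives Eb6
E5 gives Bb5
D5 gives Ab5
G3 gives Db4
D4 gives Ab4

Ab2 Eb6 Bb5 Ab5 Db4 Ab4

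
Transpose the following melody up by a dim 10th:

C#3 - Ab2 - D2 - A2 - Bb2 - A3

Eb4 Cbb4 Fb3 Cb4 Dbb4 Cb5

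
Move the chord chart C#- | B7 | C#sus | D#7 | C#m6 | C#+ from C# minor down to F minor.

F- Eb7 Fsus G7 Fm6 F+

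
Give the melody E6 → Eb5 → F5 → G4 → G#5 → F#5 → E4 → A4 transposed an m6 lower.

E6 down a minor sixth is G#5.
A minor sixth down from Eb5 gives G4.
A minor sixth down from F5 gives A4.
G4 down a minor sixth is B3.
G#5: a sixth down reaches B, and 8 semitones makes it B#4.
A minor sixth down from F#5 gives A#4.
A minor sixth down from E4 gives G#3.
A4 down a minor sixth is C#4.

G#5 G4 A4 B3 B#4 A#4 G#3 C#4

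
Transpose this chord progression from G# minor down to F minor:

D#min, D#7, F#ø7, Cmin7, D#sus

Cmin C7 Ebø7 Bbbmin7 Csus

G# minor down to F minor is an augmented second; each chord root moves by that interval while the quality stays the same.
D#min: root D# down an augmented second → C, giving Cmin.
D#7: root D# down an augmented second → C, giving C7.
F#ø7: root F# down an augmented second → Eb, giving Ebø7.
Cmin7: root C down an augmented second → Bbb, giving Bbbmin7.
D#sus: root D# down an augmented second → C, giving Csus.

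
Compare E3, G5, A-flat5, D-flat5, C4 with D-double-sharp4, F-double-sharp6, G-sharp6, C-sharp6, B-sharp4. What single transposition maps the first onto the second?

Take the first pair: E3 → D##4. E to D spans 7 letter names, so the interval is some kind of seventh.
E3 to D##4 is 12 semitones, which makes it an augmented seventh; the second version is higher, so the direction is up.
Checking another pair — C4 → B#4 — gives the same interval.

up an augmented seventh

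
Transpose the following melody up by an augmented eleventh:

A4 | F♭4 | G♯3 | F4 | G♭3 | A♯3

D#6 Bb5 C##5 B5 C5 D##5

An augmented eleventh up from A4 gives D#6.
Fb4 up an augmented eleventh is Bb5.
An augmented eleventh up from G#3 gives C##5.
An augmented eleventh up from F4 gives B5.
An augmented eleventh up from Gb3 gives C5.
A#3: an eleventh up reaches D, and 18 semitones makes it D##5.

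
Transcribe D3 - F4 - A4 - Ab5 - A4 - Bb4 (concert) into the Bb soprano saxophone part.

E3 G4 B4 Bb5 B4 C5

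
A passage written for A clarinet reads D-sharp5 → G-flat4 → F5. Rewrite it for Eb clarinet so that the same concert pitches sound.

G##4 C4 B4

First find concert pitch: the A clarinet sounds a minor third below written, so D-sharp5 G-flat4 F5 sounds B#4 Eb4 D5.
Then write for Eb clarinet: it sounds a minor third above written, so the part must be a minor third below concert.
B#4 → G##4
Eb4 → C4
D5 → B4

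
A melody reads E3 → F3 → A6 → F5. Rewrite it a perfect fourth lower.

E3: a fourth down reaches B, and 5 semitones makes it B2.
A perfect fourth down from F3 gives C3.
A6 down a perfect fourth is E6.
A perfect fourth down from F5 gives C5.

B2 C3 E6 C5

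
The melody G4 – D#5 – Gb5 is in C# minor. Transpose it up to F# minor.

C5 G#5 Cb6

C# minor to F# minor up is a perfect fourth, so every note moves up by that interval.
G4 -> C5
D#5 -> G#5
Gb5 -> Cb6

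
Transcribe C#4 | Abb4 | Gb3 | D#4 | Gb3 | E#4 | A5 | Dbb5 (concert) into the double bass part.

The double bass sounds a perfect octave below written, so the written part must be a perfect octave above concert — transpose each note up.
C#4 → C#5
Abb4 → Abb5
Gb3 → Gb4
D#4 → D#5
Gb3 → Gb4
E#4 → E#5
A5 → A6
Dbb5 → Dbb6

C#5 Abb5 Gb4 D#5 Gb4 E#5 A6 Dbb6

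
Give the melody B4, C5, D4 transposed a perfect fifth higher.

F#5 G5 A4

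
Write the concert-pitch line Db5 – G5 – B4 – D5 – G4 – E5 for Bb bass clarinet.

Written C4 sounds as Bb2 on the Bb bass clarinet, so concert pitches are written a major ninth up.
Db5 -> Eb6
G5 -> A6
B4 -> C#6
D5 -> E6
G4 -> A5
E5 -> F#6

Eb6 A6 C#6 E6 A5 F#6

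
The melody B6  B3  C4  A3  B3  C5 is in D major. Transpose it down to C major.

A6 A3 Bb3 G3 A3 Bb4

From D down to C is a major second; apply that to each pitch.
B6 -> A6
B3 -> A3
C4 -> Bb3
A3 -> G3
B3 -> A3
C5 -> Bb4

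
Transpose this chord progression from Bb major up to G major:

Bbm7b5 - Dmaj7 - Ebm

Bb major up to G major is a major sixth; each chord root moves by that interval while the quality stays the same.
Bbm7b5: root Bb up a major sixth → G, giving Gm7b5.
Dmaj7: root D up a major sixth → B, giving Bmaj7.
Ebm: root Eb up a major sixth → C, giving Cm.

Gm7b5 Bmaj7 Cm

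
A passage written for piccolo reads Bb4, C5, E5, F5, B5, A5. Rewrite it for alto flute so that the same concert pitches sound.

Eb6 F6 A6 Bb6 E7 D7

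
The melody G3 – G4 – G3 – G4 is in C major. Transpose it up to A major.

C major to A major up is a major sixth, so every note moves up by that interval.
G3 to E4
G4 to E5
G3 to E4
G4 to E5

E4 E5 E4 E5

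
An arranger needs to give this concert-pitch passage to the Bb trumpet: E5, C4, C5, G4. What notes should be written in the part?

Written C4 sounds as Bb3 on the Bb trumpet, so concert pitches are written a major second up.
E5 becomes F#5
C4 becomes D4
C5 becomes D5
G4 becomes A4

F#5 D4 D5 A4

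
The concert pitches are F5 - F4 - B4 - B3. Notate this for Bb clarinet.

Written C4 sounds as Bb3 on the Bb clarinet, so concert pitches are written a major second up.
F5 -> G5
F4 -> G4
B4 -> C#5
B3 -> C#4

G5 G4 C#5 C#4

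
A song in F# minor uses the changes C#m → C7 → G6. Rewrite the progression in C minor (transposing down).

F# minor down to C minor is an augmented fourth; each chord root moves by that interval while the quality stays the same.
C#m: root C# down an augmented fourth → G, giving Gm.
C7: root C down an augmented fourth → Gb, giving Gb7.
G6: root G down an augmented fourth → Db, giving Db6.

Gm Gb7 Db6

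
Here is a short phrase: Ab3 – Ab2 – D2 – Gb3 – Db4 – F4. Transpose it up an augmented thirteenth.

Ab3 -> F#5
Ab2 -> F#4
D2 -> B#3
Gb3 -> E5
Db4 -> B5
F4 -> D#6

F#5 F#4 B#3 E5 B5 D#6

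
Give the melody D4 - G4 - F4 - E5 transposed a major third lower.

Bb3 Eb4 Db4 C5

D4 to Bb3
G4 to Eb4
F4 to Db4
E5 to C5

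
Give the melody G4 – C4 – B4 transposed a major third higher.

A major third up from G4 gives B4.
A major third up from C4 gives E4.
B4 up a major third is D#5.

B4 E4 D#5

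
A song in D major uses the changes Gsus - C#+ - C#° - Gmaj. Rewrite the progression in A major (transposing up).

Dsus G#+ G#° Dmaj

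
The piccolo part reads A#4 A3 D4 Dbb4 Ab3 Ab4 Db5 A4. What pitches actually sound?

A#5 A4 D5 Dbb5 Ab4 Ab5 Db6 A5

The piccolo sounds a perfect octave above written, so transpose each written note up a perfect octave.
A#4 → A#5
A3 → A4
D4 → D5
Dbb4 → Dbb5
Ab3 → Ab4
Ab4 → Ab5
Db5 → Db6
A4 → A5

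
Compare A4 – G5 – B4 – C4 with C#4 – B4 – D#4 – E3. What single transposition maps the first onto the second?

down a minor sixth

Take the first pair: A4 → C#4. A to C spans 6 letter names, so the interval is some kind of sixth.
C#4 to A4 is 8 semitones, which makes it a minor sixth; the second version is lower, so the direction is down.
Checking another pair — C4 → E3 — gives the same interval.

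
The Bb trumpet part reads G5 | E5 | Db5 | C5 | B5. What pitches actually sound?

F5 D5 Cb5 Bb4 A5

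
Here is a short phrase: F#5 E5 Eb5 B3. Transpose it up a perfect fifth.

C#6 B5 Bb5 F#4

F#5 up a perfect fifth is C#6.
E5: a fifth up reaches B, and 7 semitones makes it B5.
Eb5: a fifth up reaches B, and 7 semitones makes it Bb5.
B3: a fifth up reaches F, and 7 semitones makes it F#4.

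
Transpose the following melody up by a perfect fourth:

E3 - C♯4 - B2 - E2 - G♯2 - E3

E3 up a perfect fourth is A3.
A perfect fourth up from C#4 gives F#4.
B2 up a perfect fourth is E3.
E2: a fourth up reaches A, and 5 semitones makes it A2.
G#2 up a perfect fourth is C#3.
E3: a fourth up reaches A, and 5 semitones makes it A3.

A3 F#4 E3 A2 C#3 A3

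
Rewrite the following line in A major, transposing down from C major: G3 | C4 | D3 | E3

From C down to A is a minor third; apply that to each pitch.
G3 -> E3
C4 -> A3
D3 -> B2
E3 -> C#3

E3 A3 B2 C#3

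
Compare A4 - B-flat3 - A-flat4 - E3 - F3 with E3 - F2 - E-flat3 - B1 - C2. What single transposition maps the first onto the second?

down a perfect eleventh

Take the first pair: A4 → E3. A to E spans 11 letter names, so the interval is some kind of eleventh.
E3 to A4 is 17 semitones, which makes it a perfect eleventh; the second version is lower, so the direction is down.
Checking another pair — F3 → C2 — gives the same interval.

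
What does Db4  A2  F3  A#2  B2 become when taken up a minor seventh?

Cb5 G3 Eb4 G#3 A3

Db4 -> Cb5
A2 -> G3
F3 -> Eb4
A#2 -> G#3
B2 -> A3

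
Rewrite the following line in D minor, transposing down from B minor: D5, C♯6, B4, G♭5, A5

F4 E5 D4 Bbb4 C5

From B down to D is a major sixth; apply that to each pitch.
D5 to F4
C#6 to E5
B4 to D4
Gb5 to Bbb4
A5 to C5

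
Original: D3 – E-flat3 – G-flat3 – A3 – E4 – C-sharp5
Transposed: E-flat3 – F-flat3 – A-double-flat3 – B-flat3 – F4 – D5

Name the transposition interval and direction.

up a minor second

From D3 to Eb3 is 2 letter names — a second of some quality.
D3 to Eb3 is 1 semitone, which makes it a minor second; the second version is higher, so the direction is up.
Checking another pair — C#5 → D5 — gives the same interval.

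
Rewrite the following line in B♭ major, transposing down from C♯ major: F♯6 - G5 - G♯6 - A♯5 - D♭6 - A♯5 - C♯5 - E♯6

C♯ major to B♭ major down is an augmented second, so every note moves down by that interval.
F#6 -> Eb6
G5 -> Fb5
G#6 -> F6
A#5 -> G5
Db6 -> Cbb6
A#5 -> G5
C#5 -> Bb4
E#6 -> D6

Eb6 Fb5 F6 G5 Cbb6 G5 Bb4 D6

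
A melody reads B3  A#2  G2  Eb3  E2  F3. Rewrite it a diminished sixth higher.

Gb4 F3 Ebb3 Cbb4 Cb3 Dbb4

B3 gives Gb4
A#2 gives F3
G2 gives Ebb3
Eb3 gives Cbb4
E2 gives Cb3
F3 gives Dbb4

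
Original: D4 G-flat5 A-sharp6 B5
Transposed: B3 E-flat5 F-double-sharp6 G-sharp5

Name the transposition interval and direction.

Take the first pair: D4 → B3. D to B spans 3 letter names, so the interval is some kind of third.
B3 to D4 is 3 semitones, which makes it a minor third; the second version is lower, so the direction is down.
Checking another pair — B5 → G#5 — gives the same interval.

down a minor third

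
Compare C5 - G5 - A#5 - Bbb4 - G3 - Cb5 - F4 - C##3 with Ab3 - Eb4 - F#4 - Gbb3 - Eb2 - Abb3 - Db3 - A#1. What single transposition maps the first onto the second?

From C5 to Ab3 is 10 letter names — a tenth of some quality.
Ab3 to C5 is 16 semitones, which makes it a major tenth; the second version is lower, so the direction is down.
Checking another pair — C##3 → A#1 — gives the same interval.

down a major tenth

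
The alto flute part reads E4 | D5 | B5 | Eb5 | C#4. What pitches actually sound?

Written C4 on the alto flute sounds as G3, a perfect fourth lower; apply that shift to every note.
E4 gives B3
D5 gives A4
B5 gives F#5
Eb5 gives Bb4
C#4 gives G#3

B3 A4 F#5 Bb4 G#3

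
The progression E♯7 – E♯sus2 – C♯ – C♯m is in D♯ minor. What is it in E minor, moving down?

F#7 F#sus2 D Dm

D♯ minor down to E minor is a major seventh; each chord root moves by that interval while the quality stays the same.
E♯7: root E♯ down a major seventh → F#, giving F#7.
E♯sus2: root E♯ down a major seventh → F#, giving F#sus2.
C♯: root C♯ down a major seventh → D, giving D.
C♯m: root C♯ down a major seventh → D, giving Dm.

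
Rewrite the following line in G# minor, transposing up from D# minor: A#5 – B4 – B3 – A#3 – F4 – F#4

D# minor to G# minor up is a perfect fourth, so every note moves up by that interval.
A#5 becomes D#6
B4 becomes E5
B3 becomes E4
A#3 becomes D#4
F4 becomes Bb4
F#4 becomes B4

D#6 E5 E4 D#4 Bb4 B4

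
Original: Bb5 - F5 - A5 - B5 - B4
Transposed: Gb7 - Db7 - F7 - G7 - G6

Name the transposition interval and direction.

up a minor thirteenth

From Bb5 to Gb7 is 13 letter names — a thirteenth of some quality.
Bb5 to Gb7 is 20 semitones, which makes it a minor thirteenth; the second version is higher, so the direction is up.
Checking another pair — B4 → G6 — gives the same interval.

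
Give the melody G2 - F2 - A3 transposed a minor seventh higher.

F3 Eb3 G4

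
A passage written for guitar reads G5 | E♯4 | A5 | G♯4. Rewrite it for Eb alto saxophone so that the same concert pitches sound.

First find concert pitch: the guitar sounds a perfect octave below written, so G5 E♯4 A5 G♯4 sounds G4 E#3 A4 G#3.
Then write for Eb alto saxophone: it sounds a major sixth below written, so the part must be a major sixth above concert.
G4 → E5
E#3 → C##4
A4 → F#5
G#3 → E#4

E5 C##4 F#5 E#4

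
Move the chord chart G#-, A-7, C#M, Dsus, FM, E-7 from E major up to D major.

F#- G-7 BM Csus EbM D-7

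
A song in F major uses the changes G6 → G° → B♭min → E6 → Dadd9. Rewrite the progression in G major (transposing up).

F major up to G major is a major second; each chord root moves by that interval while the quality stays the same.
G6: root G up a major second → A, giving A6.
G°: root G up a major second → A, giving A°.
B♭min: root B♭ up a major second → C, giving Cmin.
E6: root E up a major second → F#, giving F#6.
Dadd9: root D up a major second → E, giving Eadd9.

A6 A° Cmin F#6 Eadd9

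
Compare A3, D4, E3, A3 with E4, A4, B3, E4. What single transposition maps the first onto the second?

up a perfect fifth

From A3 to E4 is 5 letter names — a fifth of some quality.
A3 to E4 is 7 semitones, which makes it a perfect fifth; the second version is higher, so the direction is up.
Checking another pair — A3 → E4 — gives the same interval.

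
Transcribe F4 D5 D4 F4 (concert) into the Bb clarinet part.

Written C4 sounds as Bb3 on the Bb clarinet, so concert pitches are written a major second up.
F4 gives G4
D5 gives E5
D4 gives E4
F4 gives G4

G4 E5 E4 G4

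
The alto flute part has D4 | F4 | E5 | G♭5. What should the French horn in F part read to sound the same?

E4 G4 F#5 Ab5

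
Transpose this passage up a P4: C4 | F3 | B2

F4 Bb3 E3

C4 gives F4
F3 gives Bb3
B2 gives E3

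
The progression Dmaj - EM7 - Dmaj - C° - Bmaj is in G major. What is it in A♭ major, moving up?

Ebmaj FM7 Ebmaj Db° Cmaj

G major up to A♭ major is a minor second; each chord root moves by that interval while the quality stays the same.
Dmaj: root D up a minor second → Eb, giving Ebmaj.
EM7: root E up a minor second → F, giving FM7.
Dmaj: root D up a minor second → Eb, giving Ebmaj.
C°: root C up a minor second → Db, giving Db°.
Bmaj: root B up a minor second → C, giving Cmaj.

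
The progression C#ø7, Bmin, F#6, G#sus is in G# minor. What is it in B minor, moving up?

G# minor up to B minor is a minor third; each chord root moves by that interval while the quality stays the same.
C#ø7: root C# up a minor third → E, giving Eø7.
Bmin: root B up a minor third → D, giving Dmin.
F#6: root F# up a minor third → A, giving A6.
G#sus: root G# up a minor third → B, giving Bsus.

Eø7 Dmin A6 Bsus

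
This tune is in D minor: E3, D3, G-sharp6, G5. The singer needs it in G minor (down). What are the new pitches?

A2 G2 C#6 C5

From D down to G is a perfect fifth; apply that to each pitch.
E3 becomes A2
D3 becomes G2
G#6 becomes C#6
G5 becomes C5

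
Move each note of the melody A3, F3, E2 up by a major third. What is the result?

C#4 A3 G#2

A3 up a major third is C#4.
F3 up a major third is A3.
E2: a third up reaches G, and 4 semitones makes it G#2.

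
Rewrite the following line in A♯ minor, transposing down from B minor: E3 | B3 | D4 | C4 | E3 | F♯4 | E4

B minor to A♯ minor down is a minor second, so every note moves down by that interval.
E3 gives D#3
B3 gives A#3
D4 gives C#4
C4 gives B3
E3 gives D#3
F#4 gives E#4
E4 gives D#4

D#3 A#3 C#4 B3 D#3 E#4 D#4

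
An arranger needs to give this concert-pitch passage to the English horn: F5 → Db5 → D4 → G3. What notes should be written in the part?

C6 Ab5 A4 D4

Written C4 sounds as F3 on the English horn, so concert pitches are written a perfect fifth up.
F5 to C6
Db5 to Ab5
D4 to A4
G3 to D4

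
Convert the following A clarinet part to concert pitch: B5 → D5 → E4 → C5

G#5 B4 C#4 A4

Written C4 on the A clarinet sounds as A3, a minor third lower; apply that shift to every note.
B5 -> G#5
D5 -> B4
E4 -> C#4
C5 -> A4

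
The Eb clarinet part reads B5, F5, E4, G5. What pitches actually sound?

D6 Ab5 G4 Bb5

Written C4 on the Eb clarinet sounds as Eb4, a minor third higher; apply that shift to every note.
B5 -> D6
F5 -> Ab5
E4 -> G4
G5 -> Bb5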